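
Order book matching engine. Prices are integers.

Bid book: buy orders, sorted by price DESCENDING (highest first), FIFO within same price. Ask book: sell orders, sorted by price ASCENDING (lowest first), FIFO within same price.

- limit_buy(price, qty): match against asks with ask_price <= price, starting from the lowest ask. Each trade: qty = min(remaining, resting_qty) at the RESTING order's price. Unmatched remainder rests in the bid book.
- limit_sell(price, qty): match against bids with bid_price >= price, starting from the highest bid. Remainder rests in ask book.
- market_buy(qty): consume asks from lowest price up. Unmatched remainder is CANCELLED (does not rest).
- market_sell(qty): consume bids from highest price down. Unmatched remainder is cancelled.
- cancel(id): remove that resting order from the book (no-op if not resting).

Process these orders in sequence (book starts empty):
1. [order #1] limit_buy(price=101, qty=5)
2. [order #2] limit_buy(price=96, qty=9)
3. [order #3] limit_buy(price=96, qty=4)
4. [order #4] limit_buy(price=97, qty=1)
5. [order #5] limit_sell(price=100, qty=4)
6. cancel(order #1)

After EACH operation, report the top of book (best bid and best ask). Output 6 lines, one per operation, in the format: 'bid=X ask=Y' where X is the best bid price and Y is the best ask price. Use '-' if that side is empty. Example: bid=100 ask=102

After op 1 [order #1] limit_buy(price=101, qty=5): fills=none; bids=[#1:5@101] asks=[-]
After op 2 [order #2] limit_buy(price=96, qty=9): fills=none; bids=[#1:5@101 #2:9@96] asks=[-]
After op 3 [order #3] limit_buy(price=96, qty=4): fills=none; bids=[#1:5@101 #2:9@96 #3:4@96] asks=[-]
After op 4 [order #4] limit_buy(price=97, qty=1): fills=none; bids=[#1:5@101 #4:1@97 #2:9@96 #3:4@96] asks=[-]
After op 5 [order #5] limit_sell(price=100, qty=4): fills=#1x#5:4@101; bids=[#1:1@101 #4:1@97 #2:9@96 #3:4@96] asks=[-]
After op 6 cancel(order #1): fills=none; bids=[#4:1@97 #2:9@96 #3:4@96] asks=[-]

Answer: bid=101 ask=-
bid=101 ask=-
bid=101 ask=-
bid=101 ask=-
bid=101 ask=-
bid=97 ask=-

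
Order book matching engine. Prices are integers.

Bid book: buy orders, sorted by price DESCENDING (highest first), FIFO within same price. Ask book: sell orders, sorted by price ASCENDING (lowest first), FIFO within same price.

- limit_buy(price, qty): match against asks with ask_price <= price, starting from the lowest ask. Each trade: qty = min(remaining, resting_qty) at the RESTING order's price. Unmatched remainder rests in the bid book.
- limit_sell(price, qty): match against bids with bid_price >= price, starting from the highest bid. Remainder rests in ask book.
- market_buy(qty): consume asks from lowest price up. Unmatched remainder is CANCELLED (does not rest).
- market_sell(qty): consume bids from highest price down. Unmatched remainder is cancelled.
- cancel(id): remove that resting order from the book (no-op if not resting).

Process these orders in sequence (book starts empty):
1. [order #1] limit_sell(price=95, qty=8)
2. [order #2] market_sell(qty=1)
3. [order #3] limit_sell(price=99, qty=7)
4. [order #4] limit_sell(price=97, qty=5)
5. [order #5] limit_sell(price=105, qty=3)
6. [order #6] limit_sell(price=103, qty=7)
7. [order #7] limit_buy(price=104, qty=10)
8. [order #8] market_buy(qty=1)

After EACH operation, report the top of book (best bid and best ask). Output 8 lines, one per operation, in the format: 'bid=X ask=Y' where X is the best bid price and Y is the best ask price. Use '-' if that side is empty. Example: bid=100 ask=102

After op 1 [order #1] limit_sell(price=95, qty=8): fills=none; bids=[-] asks=[#1:8@95]
After op 2 [order #2] market_sell(qty=1): fills=none; bids=[-] asks=[#1:8@95]
After op 3 [order #3] limit_sell(price=99, qty=7): fills=none; bids=[-] asks=[#1:8@95 #3:7@99]
After op 4 [order #4] limit_sell(price=97, qty=5): fills=none; bids=[-] asks=[#1:8@95 #4:5@97 #3:7@99]
After op 5 [order #5] limit_sell(price=105, qty=3): fills=none; bids=[-] asks=[#1:8@95 #4:5@97 #3:7@99 #5:3@105]
After op 6 [order #6] limit_sell(price=103, qty=7): fills=none; bids=[-] asks=[#1:8@95 #4:5@97 #3:7@99 #6:7@103 #5:3@105]
After op 7 [order #7] limit_buy(price=104, qty=10): fills=#7x#1:8@95 #7x#4:2@97; bids=[-] asks=[#4:3@97 #3:7@99 #6:7@103 #5:3@105]
After op 8 [order #8] market_buy(qty=1): fills=#8x#4:1@97; bids=[-] asks=[#4:2@97 #3:7@99 #6:7@103 #5:3@105]

Answer: bid=- ask=95
bid=- ask=95
bid=- ask=95
bid=- ask=95
bid=- ask=95
bid=- ask=95
bid=- ask=97
bid=- ask=97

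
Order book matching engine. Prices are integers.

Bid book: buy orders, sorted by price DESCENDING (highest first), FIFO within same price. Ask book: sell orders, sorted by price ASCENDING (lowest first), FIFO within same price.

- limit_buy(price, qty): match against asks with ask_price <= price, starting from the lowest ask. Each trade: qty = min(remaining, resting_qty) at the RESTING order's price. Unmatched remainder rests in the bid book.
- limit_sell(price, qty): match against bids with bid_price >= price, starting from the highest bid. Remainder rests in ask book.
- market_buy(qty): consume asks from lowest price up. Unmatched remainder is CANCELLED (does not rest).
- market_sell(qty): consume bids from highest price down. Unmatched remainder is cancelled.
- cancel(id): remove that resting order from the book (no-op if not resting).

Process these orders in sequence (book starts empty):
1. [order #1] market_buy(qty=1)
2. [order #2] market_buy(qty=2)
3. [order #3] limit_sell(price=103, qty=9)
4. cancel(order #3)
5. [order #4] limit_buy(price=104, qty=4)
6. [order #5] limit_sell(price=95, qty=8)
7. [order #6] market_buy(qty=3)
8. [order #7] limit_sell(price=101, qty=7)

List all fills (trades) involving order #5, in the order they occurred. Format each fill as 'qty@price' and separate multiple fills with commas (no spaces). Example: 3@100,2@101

After op 1 [order #1] market_buy(qty=1): fills=none; bids=[-] asks=[-]
After op 2 [order #2] market_buy(qty=2): fills=none; bids=[-] asks=[-]
After op 3 [order #3] limit_sell(price=103, qty=9): fills=none; bids=[-] asks=[#3:9@103]
After op 4 cancel(order #3): fills=none; bids=[-] asks=[-]
After op 5 [order #4] limit_buy(price=104, qty=4): fills=none; bids=[#4:4@104] asks=[-]
After op 6 [order #5] limit_sell(price=95, qty=8): fills=#4x#5:4@104; bids=[-] asks=[#5:4@95]
After op 7 [order #6] market_buy(qty=3): fills=#6x#5:3@95; bids=[-] asks=[#5:1@95]
After op 8 [order #7] limit_sell(price=101, qty=7): fills=none; bids=[-] asks=[#5:1@95 #7:7@101]

Answer: 4@104,3@95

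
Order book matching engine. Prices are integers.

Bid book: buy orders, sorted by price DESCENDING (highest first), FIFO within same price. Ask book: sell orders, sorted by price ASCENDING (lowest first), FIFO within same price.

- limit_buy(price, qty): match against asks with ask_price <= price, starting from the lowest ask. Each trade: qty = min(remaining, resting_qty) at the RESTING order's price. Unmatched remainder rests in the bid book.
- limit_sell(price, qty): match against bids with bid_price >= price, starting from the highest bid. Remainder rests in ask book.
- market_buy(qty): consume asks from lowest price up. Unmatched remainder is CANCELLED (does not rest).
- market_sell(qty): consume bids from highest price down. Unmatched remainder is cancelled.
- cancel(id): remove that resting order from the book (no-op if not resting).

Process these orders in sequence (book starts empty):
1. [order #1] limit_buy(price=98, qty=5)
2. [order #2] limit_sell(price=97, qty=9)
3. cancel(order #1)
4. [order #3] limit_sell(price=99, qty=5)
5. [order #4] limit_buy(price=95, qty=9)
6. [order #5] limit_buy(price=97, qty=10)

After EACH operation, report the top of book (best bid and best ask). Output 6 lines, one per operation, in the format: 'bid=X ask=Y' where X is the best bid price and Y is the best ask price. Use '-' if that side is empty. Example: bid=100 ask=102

After op 1 [order #1] limit_buy(price=98, qty=5): fills=none; bids=[#1:5@98] asks=[-]
After op 2 [order #2] limit_sell(price=97, qty=9): fills=#1x#2:5@98; bids=[-] asks=[#2:4@97]
After op 3 cancel(order #1): fills=none; bids=[-] asks=[#2:4@97]
After op 4 [order #3] limit_sell(price=99, qty=5): fills=none; bids=[-] asks=[#2:4@97 #3:5@99]
After op 5 [order #4] limit_buy(price=95, qty=9): fills=none; bids=[#4:9@95] asks=[#2:4@97 #3:5@99]
After op 6 [order #5] limit_buy(price=97, qty=10): fills=#5x#2:4@97; bids=[#5:6@97 #4:9@95] asks=[#3:5@99]

Answer: bid=98 ask=-
bid=- ask=97
bid=- ask=97
bid=- ask=97
bid=95 ask=97
bid=97 ask=99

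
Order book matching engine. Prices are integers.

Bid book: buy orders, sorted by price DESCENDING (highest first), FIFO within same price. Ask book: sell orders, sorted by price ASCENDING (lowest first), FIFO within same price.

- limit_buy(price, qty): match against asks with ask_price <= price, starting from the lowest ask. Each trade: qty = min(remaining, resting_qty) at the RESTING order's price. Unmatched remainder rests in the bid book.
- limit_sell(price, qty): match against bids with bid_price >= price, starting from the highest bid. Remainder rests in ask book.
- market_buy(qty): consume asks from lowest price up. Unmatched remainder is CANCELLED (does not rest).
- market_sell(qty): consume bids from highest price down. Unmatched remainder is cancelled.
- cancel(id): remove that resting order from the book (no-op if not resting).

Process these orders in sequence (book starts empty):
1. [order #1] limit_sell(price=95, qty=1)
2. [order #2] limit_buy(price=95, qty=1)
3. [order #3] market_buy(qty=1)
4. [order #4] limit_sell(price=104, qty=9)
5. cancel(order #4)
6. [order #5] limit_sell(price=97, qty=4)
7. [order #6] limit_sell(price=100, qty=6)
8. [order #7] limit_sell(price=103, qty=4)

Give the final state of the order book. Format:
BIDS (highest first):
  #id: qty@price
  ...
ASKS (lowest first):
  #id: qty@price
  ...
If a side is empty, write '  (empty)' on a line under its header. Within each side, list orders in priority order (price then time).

Answer: BIDS (highest first):
  (empty)
ASKS (lowest first):
  #5: 4@97
  #6: 6@100
  #7: 4@103

Derivation:
After op 1 [order #1] limit_sell(price=95, qty=1): fills=none; bids=[-] asks=[#1:1@95]
After op 2 [order #2] limit_buy(price=95, qty=1): fills=#2x#1:1@95; bids=[-] asks=[-]
After op 3 [order #3] market_buy(qty=1): fills=none; bids=[-] asks=[-]
After op 4 [order #4] limit_sell(price=104, qty=9): fills=none; bids=[-] asks=[#4:9@104]
After op 5 cancel(order #4): fills=none; bids=[-] asks=[-]
After op 6 [order #5] limit_sell(price=97, qty=4): fills=none; bids=[-] asks=[#5:4@97]
After op 7 [order #6] limit_sell(price=100, qty=6): fills=none; bids=[-] asks=[#5:4@97 #6:6@100]
After op 8 [order #7] limit_sell(price=103, qty=4): fills=none; bids=[-] asks=[#5:4@97 #6:6@100 #7:4@103]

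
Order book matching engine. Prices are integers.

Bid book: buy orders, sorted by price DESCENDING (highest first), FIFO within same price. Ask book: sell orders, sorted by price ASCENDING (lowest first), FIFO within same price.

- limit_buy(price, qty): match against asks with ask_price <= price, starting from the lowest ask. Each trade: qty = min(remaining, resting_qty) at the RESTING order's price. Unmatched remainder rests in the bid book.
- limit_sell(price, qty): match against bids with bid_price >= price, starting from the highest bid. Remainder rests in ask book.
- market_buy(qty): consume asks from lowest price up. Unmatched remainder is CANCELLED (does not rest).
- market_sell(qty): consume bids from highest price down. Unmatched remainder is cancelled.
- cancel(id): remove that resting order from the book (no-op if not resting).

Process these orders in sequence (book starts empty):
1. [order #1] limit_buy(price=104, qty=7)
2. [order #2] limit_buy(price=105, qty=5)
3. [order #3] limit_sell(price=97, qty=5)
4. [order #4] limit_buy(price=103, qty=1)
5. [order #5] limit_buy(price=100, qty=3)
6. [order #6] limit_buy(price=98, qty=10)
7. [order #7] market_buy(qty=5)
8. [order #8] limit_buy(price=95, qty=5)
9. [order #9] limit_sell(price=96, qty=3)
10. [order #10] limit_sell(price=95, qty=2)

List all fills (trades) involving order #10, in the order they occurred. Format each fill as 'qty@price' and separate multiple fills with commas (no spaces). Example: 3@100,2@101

After op 1 [order #1] limit_buy(price=104, qty=7): fills=none; bids=[#1:7@104] asks=[-]
After op 2 [order #2] limit_buy(price=105, qty=5): fills=none; bids=[#2:5@105 #1:7@104] asks=[-]
After op 3 [order #3] limit_sell(price=97, qty=5): fills=#2x#3:5@105; bids=[#1:7@104] asks=[-]
After op 4 [order #4] limit_buy(price=103, qty=1): fills=none; bids=[#1:7@104 #4:1@103] asks=[-]
After op 5 [order #5] limit_buy(price=100, qty=3): fills=none; bids=[#1:7@104 #4:1@103 #5:3@100] asks=[-]
After op 6 [order #6] limit_buy(price=98, qty=10): fills=none; bids=[#1:7@104 #4:1@103 #5:3@100 #6:10@98] asks=[-]
After op 7 [order #7] market_buy(qty=5): fills=none; bids=[#1:7@104 #4:1@103 #5:3@100 #6:10@98] asks=[-]
After op 8 [order #8] limit_buy(price=95, qty=5): fills=none; bids=[#1:7@104 #4:1@103 #5:3@100 #6:10@98 #8:5@95] asks=[-]
After op 9 [order #9] limit_sell(price=96, qty=3): fills=#1x#9:3@104; bids=[#1:4@104 #4:1@103 #5:3@100 #6:10@98 #8:5@95] asks=[-]
After op 10 [order #10] limit_sell(price=95, qty=2): fills=#1x#10:2@104; bids=[#1:2@104 #4:1@103 #5:3@100 #6:10@98 #8:5@95] asks=[-]

Answer: 2@104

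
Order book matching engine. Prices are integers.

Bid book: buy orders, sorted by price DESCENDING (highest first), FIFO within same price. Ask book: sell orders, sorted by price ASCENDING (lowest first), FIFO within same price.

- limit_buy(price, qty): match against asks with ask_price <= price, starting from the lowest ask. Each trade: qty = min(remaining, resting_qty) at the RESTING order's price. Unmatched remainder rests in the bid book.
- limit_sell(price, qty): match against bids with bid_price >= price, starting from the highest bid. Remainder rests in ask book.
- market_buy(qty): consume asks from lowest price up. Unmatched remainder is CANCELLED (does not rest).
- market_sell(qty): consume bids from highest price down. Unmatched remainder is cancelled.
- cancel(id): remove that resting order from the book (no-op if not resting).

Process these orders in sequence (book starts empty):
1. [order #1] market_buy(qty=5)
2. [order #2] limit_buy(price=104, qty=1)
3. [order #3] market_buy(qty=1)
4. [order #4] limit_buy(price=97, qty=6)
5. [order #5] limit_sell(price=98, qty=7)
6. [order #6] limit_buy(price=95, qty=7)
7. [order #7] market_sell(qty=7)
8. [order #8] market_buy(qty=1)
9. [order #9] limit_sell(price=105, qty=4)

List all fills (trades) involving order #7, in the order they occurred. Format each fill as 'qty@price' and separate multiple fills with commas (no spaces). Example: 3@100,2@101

After op 1 [order #1] market_buy(qty=5): fills=none; bids=[-] asks=[-]
After op 2 [order #2] limit_buy(price=104, qty=1): fills=none; bids=[#2:1@104] asks=[-]
After op 3 [order #3] market_buy(qty=1): fills=none; bids=[#2:1@104] asks=[-]
After op 4 [order #4] limit_buy(price=97, qty=6): fills=none; bids=[#2:1@104 #4:6@97] asks=[-]
After op 5 [order #5] limit_sell(price=98, qty=7): fills=#2x#5:1@104; bids=[#4:6@97] asks=[#5:6@98]
After op 6 [order #6] limit_buy(price=95, qty=7): fills=none; bids=[#4:6@97 #6:7@95] asks=[#5:6@98]
After op 7 [order #7] market_sell(qty=7): fills=#4x#7:6@97 #6x#7:1@95; bids=[#6:6@95] asks=[#5:6@98]
After op 8 [order #8] market_buy(qty=1): fills=#8x#5:1@98; bids=[#6:6@95] asks=[#5:5@98]
After op 9 [order #9] limit_sell(price=105, qty=4): fills=none; bids=[#6:6@95] asks=[#5:5@98 #9:4@105]

Answer: 6@97,1@95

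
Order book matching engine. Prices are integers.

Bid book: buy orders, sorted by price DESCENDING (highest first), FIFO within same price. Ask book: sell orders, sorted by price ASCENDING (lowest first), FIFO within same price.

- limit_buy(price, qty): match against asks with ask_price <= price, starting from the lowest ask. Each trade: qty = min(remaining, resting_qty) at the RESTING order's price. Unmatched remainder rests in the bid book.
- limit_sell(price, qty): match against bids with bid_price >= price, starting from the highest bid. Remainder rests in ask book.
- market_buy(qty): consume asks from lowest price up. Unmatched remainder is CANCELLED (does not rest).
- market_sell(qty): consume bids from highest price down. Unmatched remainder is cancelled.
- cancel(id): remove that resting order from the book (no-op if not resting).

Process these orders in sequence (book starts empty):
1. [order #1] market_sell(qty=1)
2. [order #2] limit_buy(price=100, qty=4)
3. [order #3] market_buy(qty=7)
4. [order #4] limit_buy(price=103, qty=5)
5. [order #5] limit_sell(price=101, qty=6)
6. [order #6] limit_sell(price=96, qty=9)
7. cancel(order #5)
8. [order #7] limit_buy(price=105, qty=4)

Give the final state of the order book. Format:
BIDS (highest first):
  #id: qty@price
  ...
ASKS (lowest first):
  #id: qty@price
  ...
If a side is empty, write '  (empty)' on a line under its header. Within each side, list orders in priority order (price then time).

After op 1 [order #1] market_sell(qty=1): fills=none; bids=[-] asks=[-]
After op 2 [order #2] limit_buy(price=100, qty=4): fills=none; bids=[#2:4@100] asks=[-]
After op 3 [order #3] market_buy(qty=7): fills=none; bids=[#2:4@100] asks=[-]
After op 4 [order #4] limit_buy(price=103, qty=5): fills=none; bids=[#4:5@103 #2:4@100] asks=[-]
After op 5 [order #5] limit_sell(price=101, qty=6): fills=#4x#5:5@103; bids=[#2:4@100] asks=[#5:1@101]
After op 6 [order #6] limit_sell(price=96, qty=9): fills=#2x#6:4@100; bids=[-] asks=[#6:5@96 #5:1@101]
After op 7 cancel(order #5): fills=none; bids=[-] asks=[#6:5@96]
After op 8 [order #7] limit_buy(price=105, qty=4): fills=#7x#6:4@96; bids=[-] asks=[#6:1@96]

Answer: BIDS (highest first):
  (empty)
ASKS (lowest first):
  #6: 1@96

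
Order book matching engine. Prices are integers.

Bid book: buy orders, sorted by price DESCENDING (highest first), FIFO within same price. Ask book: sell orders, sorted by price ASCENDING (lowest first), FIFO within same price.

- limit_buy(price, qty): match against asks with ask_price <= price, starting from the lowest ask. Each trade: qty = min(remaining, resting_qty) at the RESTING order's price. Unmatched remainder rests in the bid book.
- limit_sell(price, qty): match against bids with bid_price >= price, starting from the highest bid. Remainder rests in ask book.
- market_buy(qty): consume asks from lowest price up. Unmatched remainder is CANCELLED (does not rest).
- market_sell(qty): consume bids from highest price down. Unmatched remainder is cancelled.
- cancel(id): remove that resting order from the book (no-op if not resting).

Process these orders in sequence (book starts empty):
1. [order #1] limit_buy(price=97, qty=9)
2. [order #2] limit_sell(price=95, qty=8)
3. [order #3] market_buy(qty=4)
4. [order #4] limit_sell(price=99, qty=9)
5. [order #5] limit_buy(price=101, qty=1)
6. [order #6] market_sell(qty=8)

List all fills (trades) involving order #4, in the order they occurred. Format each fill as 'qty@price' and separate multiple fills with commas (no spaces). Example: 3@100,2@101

After op 1 [order #1] limit_buy(price=97, qty=9): fills=none; bids=[#1:9@97] asks=[-]
After op 2 [order #2] limit_sell(price=95, qty=8): fills=#1x#2:8@97; bids=[#1:1@97] asks=[-]
After op 3 [order #3] market_buy(qty=4): fills=none; bids=[#1:1@97] asks=[-]
After op 4 [order #4] limit_sell(price=99, qty=9): fills=none; bids=[#1:1@97] asks=[#4:9@99]
After op 5 [order #5] limit_buy(price=101, qty=1): fills=#5x#4:1@99; bids=[#1:1@97] asks=[#4:8@99]
After op 6 [order #6] market_sell(qty=8): fills=#1x#6:1@97; bids=[-] asks=[#4:8@99]

Answer: 1@99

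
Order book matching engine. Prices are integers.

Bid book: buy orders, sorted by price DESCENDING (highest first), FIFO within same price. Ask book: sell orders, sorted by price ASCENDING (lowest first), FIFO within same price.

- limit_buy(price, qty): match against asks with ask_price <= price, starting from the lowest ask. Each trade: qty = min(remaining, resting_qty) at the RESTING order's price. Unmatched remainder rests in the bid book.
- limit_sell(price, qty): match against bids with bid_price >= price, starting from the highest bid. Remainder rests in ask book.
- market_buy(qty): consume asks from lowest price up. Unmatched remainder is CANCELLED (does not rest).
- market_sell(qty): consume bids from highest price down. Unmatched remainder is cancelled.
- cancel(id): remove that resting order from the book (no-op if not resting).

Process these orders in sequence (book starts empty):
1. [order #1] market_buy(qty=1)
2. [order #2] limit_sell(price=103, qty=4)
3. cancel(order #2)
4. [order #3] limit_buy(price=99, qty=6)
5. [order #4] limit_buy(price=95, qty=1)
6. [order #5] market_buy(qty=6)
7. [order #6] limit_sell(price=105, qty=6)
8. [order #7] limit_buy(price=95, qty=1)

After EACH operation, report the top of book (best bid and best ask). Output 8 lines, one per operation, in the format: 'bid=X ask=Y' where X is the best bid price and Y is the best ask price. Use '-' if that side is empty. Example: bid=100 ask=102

After op 1 [order #1] market_buy(qty=1): fills=none; bids=[-] asks=[-]
After op 2 [order #2] limit_sell(price=103, qty=4): fills=none; bids=[-] asks=[#2:4@103]
After op 3 cancel(order #2): fills=none; bids=[-] asks=[-]
After op 4 [order #3] limit_buy(price=99, qty=6): fills=none; bids=[#3:6@99] asks=[-]
After op 5 [order #4] limit_buy(price=95, qty=1): fills=none; bids=[#3:6@99 #4:1@95] asks=[-]
After op 6 [order #5] market_buy(qty=6): fills=none; bids=[#3:6@99 #4:1@95] asks=[-]
After op 7 [order #6] limit_sell(price=105, qty=6): fills=none; bids=[#3:6@99 #4:1@95] asks=[#6:6@105]
After op 8 [order #7] limit_buy(price=95, qty=1): fills=none; bids=[#3:6@99 #4:1@95 #7:1@95] asks=[#6:6@105]

Answer: bid=- ask=-
bid=- ask=103
bid=- ask=-
bid=99 ask=-
bid=99 ask=-
bid=99 ask=-
bid=99 ask=105
bid=99 ask=105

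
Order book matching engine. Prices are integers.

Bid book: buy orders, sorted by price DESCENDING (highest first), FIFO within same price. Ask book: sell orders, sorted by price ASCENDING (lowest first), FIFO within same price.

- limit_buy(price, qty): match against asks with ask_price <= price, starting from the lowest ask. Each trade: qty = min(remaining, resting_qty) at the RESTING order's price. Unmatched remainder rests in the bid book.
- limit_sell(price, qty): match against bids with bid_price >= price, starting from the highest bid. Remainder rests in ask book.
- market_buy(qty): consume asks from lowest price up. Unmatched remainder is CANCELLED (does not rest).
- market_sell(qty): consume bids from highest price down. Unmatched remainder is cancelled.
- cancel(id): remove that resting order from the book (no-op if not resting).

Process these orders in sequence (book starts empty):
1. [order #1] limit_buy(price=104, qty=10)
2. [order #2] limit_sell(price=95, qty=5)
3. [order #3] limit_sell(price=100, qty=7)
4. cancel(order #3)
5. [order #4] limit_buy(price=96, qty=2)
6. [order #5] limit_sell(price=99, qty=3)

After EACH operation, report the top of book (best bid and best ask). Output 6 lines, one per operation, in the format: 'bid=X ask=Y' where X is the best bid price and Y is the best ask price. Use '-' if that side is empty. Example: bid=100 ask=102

Answer: bid=104 ask=-
bid=104 ask=-
bid=- ask=100
bid=- ask=-
bid=96 ask=-
bid=96 ask=99

Derivation:
After op 1 [order #1] limit_buy(price=104, qty=10): fills=none; bids=[#1:10@104] asks=[-]
After op 2 [order #2] limit_sell(price=95, qty=5): fills=#1x#2:5@104; bids=[#1:5@104] asks=[-]
After op 3 [order #3] limit_sell(price=100, qty=7): fills=#1x#3:5@104; bids=[-] asks=[#3:2@100]
After op 4 cancel(order #3): fills=none; bids=[-] asks=[-]
After op 5 [order #4] limit_buy(price=96, qty=2): fills=none; bids=[#4:2@96] asks=[-]
After op 6 [order #5] limit_sell(price=99, qty=3): fills=none; bids=[#4:2@96] asks=[#5:3@99]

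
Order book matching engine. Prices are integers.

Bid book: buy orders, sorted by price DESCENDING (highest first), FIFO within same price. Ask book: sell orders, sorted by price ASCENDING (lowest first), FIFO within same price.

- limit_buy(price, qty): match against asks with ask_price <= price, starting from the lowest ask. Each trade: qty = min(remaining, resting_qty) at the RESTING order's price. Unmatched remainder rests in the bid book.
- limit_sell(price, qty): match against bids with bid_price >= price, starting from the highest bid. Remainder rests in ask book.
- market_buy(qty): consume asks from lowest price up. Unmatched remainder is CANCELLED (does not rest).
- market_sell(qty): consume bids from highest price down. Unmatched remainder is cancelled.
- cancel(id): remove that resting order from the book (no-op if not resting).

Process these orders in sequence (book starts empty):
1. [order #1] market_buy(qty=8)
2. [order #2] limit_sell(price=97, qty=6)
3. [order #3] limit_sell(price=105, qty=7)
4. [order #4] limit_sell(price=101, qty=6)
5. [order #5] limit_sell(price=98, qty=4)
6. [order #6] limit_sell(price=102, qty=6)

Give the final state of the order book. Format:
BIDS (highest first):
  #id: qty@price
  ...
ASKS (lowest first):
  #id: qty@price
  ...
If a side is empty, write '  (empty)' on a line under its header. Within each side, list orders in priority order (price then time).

Answer: BIDS (highest first):
  (empty)
ASKS (lowest first):
  #2: 6@97
  #5: 4@98
  #4: 6@101
  #6: 6@102
  #3: 7@105

Derivation:
After op 1 [order #1] market_buy(qty=8): fills=none; bids=[-] asks=[-]
After op 2 [order #2] limit_sell(price=97, qty=6): fills=none; bids=[-] asks=[#2:6@97]
After op 3 [order #3] limit_sell(price=105, qty=7): fills=none; bids=[-] asks=[#2:6@97 #3:7@105]
After op 4 [order #4] limit_sell(price=101, qty=6): fills=none; bids=[-] asks=[#2:6@97 #4:6@101 #3:7@105]
After op 5 [order #5] limit_sell(price=98, qty=4): fills=none; bids=[-] asks=[#2:6@97 #5:4@98 #4:6@101 #3:7@105]
After op 6 [order #6] limit_sell(price=102, qty=6): fills=none; bids=[-] asks=[#2:6@97 #5:4@98 #4:6@101 #6:6@102 #3:7@105]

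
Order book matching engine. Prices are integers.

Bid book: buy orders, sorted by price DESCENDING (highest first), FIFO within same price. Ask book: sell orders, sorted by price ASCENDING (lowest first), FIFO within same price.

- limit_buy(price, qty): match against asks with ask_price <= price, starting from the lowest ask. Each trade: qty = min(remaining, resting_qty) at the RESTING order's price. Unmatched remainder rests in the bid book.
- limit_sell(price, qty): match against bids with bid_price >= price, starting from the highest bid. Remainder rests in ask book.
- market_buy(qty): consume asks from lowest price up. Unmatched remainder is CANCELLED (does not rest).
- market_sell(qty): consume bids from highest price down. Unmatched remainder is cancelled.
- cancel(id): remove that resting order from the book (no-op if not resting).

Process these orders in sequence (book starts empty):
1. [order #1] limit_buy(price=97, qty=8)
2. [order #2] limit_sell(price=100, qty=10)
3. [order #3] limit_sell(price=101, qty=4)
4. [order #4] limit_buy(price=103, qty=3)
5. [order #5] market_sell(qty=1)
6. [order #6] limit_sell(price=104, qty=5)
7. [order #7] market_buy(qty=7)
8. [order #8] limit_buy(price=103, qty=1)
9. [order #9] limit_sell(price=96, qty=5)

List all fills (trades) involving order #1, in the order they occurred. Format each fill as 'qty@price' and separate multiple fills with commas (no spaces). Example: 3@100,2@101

Answer: 1@97,5@97

Derivation:
After op 1 [order #1] limit_buy(price=97, qty=8): fills=none; bids=[#1:8@97] asks=[-]
After op 2 [order #2] limit_sell(price=100, qty=10): fills=none; bids=[#1:8@97] asks=[#2:10@100]
After op 3 [order #3] limit_sell(price=101, qty=4): fills=none; bids=[#1:8@97] asks=[#2:10@100 #3:4@101]
After op 4 [order #4] limit_buy(price=103, qty=3): fills=#4x#2:3@100; bids=[#1:8@97] asks=[#2:7@100 #3:4@101]
After op 5 [order #5] market_sell(qty=1): fills=#1x#5:1@97; bids=[#1:7@97] asks=[#2:7@100 #3:4@101]
After op 6 [order #6] limit_sell(price=104, qty=5): fills=none; bids=[#1:7@97] asks=[#2:7@100 #3:4@101 #6:5@104]
After op 7 [order #7] market_buy(qty=7): fills=#7x#2:7@100; bids=[#1:7@97] asks=[#3:4@101 #6:5@104]
After op 8 [order #8] limit_buy(price=103, qty=1): fills=#8x#3:1@101; bids=[#1:7@97] asks=[#3:3@101 #6:5@104]
After op 9 [order #9] limit_sell(price=96, qty=5): fills=#1x#9:5@97; bids=[#1:2@97] asks=[#3:3@101 #6:5@104]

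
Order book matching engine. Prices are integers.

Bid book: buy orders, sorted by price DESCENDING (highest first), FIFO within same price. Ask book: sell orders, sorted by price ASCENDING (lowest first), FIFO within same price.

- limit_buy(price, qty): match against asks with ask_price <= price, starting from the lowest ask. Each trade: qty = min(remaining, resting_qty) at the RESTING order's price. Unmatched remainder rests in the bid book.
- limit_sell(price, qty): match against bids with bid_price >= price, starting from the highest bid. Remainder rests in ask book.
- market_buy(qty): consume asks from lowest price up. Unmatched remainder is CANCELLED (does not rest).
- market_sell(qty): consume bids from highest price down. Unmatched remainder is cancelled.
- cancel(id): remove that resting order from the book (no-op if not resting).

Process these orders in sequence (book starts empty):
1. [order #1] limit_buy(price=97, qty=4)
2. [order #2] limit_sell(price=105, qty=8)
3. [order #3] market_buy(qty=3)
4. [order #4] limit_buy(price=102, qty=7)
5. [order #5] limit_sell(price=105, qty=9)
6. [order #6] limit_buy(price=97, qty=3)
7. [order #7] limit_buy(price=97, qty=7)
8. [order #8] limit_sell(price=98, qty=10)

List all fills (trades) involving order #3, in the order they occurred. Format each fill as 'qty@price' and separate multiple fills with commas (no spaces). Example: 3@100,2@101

Answer: 3@105

Derivation:
After op 1 [order #1] limit_buy(price=97, qty=4): fills=none; bids=[#1:4@97] asks=[-]
After op 2 [order #2] limit_sell(price=105, qty=8): fills=none; bids=[#1:4@97] asks=[#2:8@105]
After op 3 [order #3] market_buy(qty=3): fills=#3x#2:3@105; bids=[#1:4@97] asks=[#2:5@105]
After op 4 [order #4] limit_buy(price=102, qty=7): fills=none; bids=[#4:7@102 #1:4@97] asks=[#2:5@105]
After op 5 [order #5] limit_sell(price=105, qty=9): fills=none; bids=[#4:7@102 #1:4@97] asks=[#2:5@105 #5:9@105]
After op 6 [order #6] limit_buy(price=97, qty=3): fills=none; bids=[#4:7@102 #1:4@97 #6:3@97] asks=[#2:5@105 #5:9@105]
After op 7 [order #7] limit_buy(price=97, qty=7): fills=none; bids=[#4:7@102 #1:4@97 #6:3@97 #7:7@97] asks=[#2:5@105 #5:9@105]
After op 8 [order #8] limit_sell(price=98, qty=10): fills=#4x#8:7@102; bids=[#1:4@97 #6:3@97 #7:7@97] asks=[#8:3@98 #2:5@105 #5:9@105]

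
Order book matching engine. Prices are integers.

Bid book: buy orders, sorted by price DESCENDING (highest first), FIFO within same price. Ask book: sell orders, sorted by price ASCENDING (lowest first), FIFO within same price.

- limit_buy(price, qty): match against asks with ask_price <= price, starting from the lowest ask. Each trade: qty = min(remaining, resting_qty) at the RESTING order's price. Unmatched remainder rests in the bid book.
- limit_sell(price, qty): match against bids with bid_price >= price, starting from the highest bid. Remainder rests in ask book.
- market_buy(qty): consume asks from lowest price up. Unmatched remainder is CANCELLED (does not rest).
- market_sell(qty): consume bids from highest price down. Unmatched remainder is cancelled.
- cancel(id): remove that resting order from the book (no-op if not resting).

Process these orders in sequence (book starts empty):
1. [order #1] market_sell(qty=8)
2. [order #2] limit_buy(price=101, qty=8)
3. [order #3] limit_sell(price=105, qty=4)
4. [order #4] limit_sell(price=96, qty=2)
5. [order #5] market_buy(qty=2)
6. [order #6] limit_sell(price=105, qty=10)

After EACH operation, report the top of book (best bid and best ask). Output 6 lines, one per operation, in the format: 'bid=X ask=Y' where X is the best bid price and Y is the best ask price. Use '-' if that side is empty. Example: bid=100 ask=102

After op 1 [order #1] market_sell(qty=8): fills=none; bids=[-] asks=[-]
After op 2 [order #2] limit_buy(price=101, qty=8): fills=none; bids=[#2:8@101] asks=[-]
After op 3 [order #3] limit_sell(price=105, qty=4): fills=none; bids=[#2:8@101] asks=[#3:4@105]
After op 4 [order #4] limit_sell(price=96, qty=2): fills=#2x#4:2@101; bids=[#2:6@101] asks=[#3:4@105]
After op 5 [order #5] market_buy(qty=2): fills=#5x#3:2@105; bids=[#2:6@101] asks=[#3:2@105]
After op 6 [order #6] limit_sell(price=105, qty=10): fills=none; bids=[#2:6@101] asks=[#3:2@105 #6:10@105]

Answer: bid=- ask=-
bid=101 ask=-
bid=101 ask=105
bid=101 ask=105
bid=101 ask=105
bid=101 ask=105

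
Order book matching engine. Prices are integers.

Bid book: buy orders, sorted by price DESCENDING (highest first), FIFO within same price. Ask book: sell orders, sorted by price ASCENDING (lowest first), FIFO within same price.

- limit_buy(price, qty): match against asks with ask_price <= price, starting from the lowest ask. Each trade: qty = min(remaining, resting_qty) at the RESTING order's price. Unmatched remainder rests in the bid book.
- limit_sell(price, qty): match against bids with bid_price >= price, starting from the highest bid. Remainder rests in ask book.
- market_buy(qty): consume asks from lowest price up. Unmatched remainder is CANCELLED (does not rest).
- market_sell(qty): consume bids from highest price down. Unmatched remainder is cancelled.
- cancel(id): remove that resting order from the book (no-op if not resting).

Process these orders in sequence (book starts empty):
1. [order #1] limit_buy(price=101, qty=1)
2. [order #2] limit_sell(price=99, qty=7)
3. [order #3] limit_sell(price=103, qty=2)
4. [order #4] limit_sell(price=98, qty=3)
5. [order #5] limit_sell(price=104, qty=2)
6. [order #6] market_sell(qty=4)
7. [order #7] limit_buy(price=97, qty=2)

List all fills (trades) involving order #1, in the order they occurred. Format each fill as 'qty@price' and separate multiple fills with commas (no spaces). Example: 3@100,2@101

Answer: 1@101

Derivation:
After op 1 [order #1] limit_buy(price=101, qty=1): fills=none; bids=[#1:1@101] asks=[-]
After op 2 [order #2] limit_sell(price=99, qty=7): fills=#1x#2:1@101; bids=[-] asks=[#2:6@99]
After op 3 [order #3] limit_sell(price=103, qty=2): fills=none; bids=[-] asks=[#2:6@99 #3:2@103]
After op 4 [order #4] limit_sell(price=98, qty=3): fills=none; bids=[-] asks=[#4:3@98 #2:6@99 #3:2@103]
After op 5 [order #5] limit_sell(price=104, qty=2): fills=none; bids=[-] asks=[#4:3@98 #2:6@99 #3:2@103 #5:2@104]
After op 6 [order #6] market_sell(qty=4): fills=none; bids=[-] asks=[#4:3@98 #2:6@99 #3:2@103 #5:2@104]
After op 7 [order #7] limit_buy(price=97, qty=2): fills=none; bids=[#7:2@97] asks=[#4:3@98 #2:6@99 #3:2@103 #5:2@104]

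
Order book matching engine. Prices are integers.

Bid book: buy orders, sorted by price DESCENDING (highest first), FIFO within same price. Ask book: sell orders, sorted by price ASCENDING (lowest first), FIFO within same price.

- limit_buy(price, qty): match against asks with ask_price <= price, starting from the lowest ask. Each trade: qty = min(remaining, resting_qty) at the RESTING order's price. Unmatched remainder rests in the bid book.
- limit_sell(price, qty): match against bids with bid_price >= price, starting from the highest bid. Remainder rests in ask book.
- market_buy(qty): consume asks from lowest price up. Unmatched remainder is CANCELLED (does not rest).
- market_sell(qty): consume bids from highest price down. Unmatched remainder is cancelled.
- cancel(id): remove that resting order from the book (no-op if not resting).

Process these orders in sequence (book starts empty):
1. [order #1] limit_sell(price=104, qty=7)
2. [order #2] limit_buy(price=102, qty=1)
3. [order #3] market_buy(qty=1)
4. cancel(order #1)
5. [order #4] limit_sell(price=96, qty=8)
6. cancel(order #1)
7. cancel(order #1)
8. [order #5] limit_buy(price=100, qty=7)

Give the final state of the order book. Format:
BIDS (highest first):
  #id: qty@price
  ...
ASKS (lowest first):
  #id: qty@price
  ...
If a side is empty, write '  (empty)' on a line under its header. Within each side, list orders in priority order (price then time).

Answer: BIDS (highest first):
  (empty)
ASKS (lowest first):
  (empty)

Derivation:
After op 1 [order #1] limit_sell(price=104, qty=7): fills=none; bids=[-] asks=[#1:7@104]
After op 2 [order #2] limit_buy(price=102, qty=1): fills=none; bids=[#2:1@102] asks=[#1:7@104]
After op 3 [order #3] market_buy(qty=1): fills=#3x#1:1@104; bids=[#2:1@102] asks=[#1:6@104]
After op 4 cancel(order #1): fills=none; bids=[#2:1@102] asks=[-]
After op 5 [order #4] limit_sell(price=96, qty=8): fills=#2x#4:1@102; bids=[-] asks=[#4:7@96]
After op 6 cancel(order #1): fills=none; bids=[-] asks=[#4:7@96]
After op 7 cancel(order #1): fills=none; bids=[-] asks=[#4:7@96]
After op 8 [order #5] limit_buy(price=100, qty=7): fills=#5x#4:7@96; bids=[-] asks=[-]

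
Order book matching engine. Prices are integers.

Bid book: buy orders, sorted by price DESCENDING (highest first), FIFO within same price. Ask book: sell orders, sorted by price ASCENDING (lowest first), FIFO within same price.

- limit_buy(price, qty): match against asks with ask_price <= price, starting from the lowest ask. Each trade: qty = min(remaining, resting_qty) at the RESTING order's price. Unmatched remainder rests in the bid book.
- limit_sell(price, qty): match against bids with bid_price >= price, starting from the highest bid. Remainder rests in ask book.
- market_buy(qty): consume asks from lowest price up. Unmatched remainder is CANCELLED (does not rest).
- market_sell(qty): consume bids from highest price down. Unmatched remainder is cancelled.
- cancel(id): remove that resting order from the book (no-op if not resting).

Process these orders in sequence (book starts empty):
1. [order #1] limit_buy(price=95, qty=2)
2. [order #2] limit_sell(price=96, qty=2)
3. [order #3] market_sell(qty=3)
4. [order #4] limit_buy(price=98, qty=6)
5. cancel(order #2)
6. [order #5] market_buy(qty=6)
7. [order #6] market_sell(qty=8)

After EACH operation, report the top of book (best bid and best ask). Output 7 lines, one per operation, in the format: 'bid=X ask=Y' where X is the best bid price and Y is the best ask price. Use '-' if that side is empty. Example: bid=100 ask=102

Answer: bid=95 ask=-
bid=95 ask=96
bid=- ask=96
bid=98 ask=-
bid=98 ask=-
bid=98 ask=-
bid=- ask=-

Derivation:
After op 1 [order #1] limit_buy(price=95, qty=2): fills=none; bids=[#1:2@95] asks=[-]
After op 2 [order #2] limit_sell(price=96, qty=2): fills=none; bids=[#1:2@95] asks=[#2:2@96]
After op 3 [order #3] market_sell(qty=3): fills=#1x#3:2@95; bids=[-] asks=[#2:2@96]
After op 4 [order #4] limit_buy(price=98, qty=6): fills=#4x#2:2@96; bids=[#4:4@98] asks=[-]
After op 5 cancel(order #2): fills=none; bids=[#4:4@98] asks=[-]
After op 6 [order #5] market_buy(qty=6): fills=none; bids=[#4:4@98] asks=[-]
After op 7 [order #6] market_sell(qty=8): fills=#4x#6:4@98; bids=[-] asks=[-]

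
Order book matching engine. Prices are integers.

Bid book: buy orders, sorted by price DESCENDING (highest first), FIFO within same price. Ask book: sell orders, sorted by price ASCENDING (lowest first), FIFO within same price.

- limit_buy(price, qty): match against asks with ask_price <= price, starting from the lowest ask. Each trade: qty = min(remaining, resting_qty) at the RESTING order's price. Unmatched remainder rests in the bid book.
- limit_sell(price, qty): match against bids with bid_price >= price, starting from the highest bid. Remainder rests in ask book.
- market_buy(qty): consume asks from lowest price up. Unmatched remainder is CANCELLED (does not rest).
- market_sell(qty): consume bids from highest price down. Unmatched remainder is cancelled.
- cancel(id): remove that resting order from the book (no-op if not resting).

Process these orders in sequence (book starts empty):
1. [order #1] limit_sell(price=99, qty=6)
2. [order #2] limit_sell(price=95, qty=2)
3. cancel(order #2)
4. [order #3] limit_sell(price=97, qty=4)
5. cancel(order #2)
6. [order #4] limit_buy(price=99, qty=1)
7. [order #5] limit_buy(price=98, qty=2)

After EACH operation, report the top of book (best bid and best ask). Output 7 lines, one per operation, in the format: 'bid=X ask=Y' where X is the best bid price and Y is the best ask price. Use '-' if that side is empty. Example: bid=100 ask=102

Answer: bid=- ask=99
bid=- ask=95
bid=- ask=99
bid=- ask=97
bid=- ask=97
bid=- ask=97
bid=- ask=97

Derivation:
After op 1 [order #1] limit_sell(price=99, qty=6): fills=none; bids=[-] asks=[#1:6@99]
After op 2 [order #2] limit_sell(price=95, qty=2): fills=none; bids=[-] asks=[#2:2@95 #1:6@99]
After op 3 cancel(order #2): fills=none; bids=[-] asks=[#1:6@99]
After op 4 [order #3] limit_sell(price=97, qty=4): fills=none; bids=[-] asks=[#3:4@97 #1:6@99]
After op 5 cancel(order #2): fills=none; bids=[-] asks=[#3:4@97 #1:6@99]
After op 6 [order #4] limit_buy(price=99, qty=1): fills=#4x#3:1@97; bids=[-] asks=[#3:3@97 #1:6@99]
After op 7 [order #5] limit_buy(price=98, qty=2): fills=#5x#3:2@97; bids=[-] asks=[#3:1@97 #1:6@99]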